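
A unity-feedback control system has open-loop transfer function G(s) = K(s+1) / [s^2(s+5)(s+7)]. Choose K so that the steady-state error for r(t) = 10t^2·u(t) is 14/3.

The open loop has two poles at the origin → type 2 system.
K_a = lim_{s→0} s^2·G(s) = K·1 / (5·7) = (1/35)·K.
e_ss = 20/K_a = 14/3 ⇒ K_a = 30/7 ⇒ K = (30/7)/(1/35) = 150.

150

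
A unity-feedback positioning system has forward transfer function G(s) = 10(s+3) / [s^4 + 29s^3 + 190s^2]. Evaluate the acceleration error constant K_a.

3/19

Factoring s^2 from the denominator leaves a polynomial with constant term 190, so the system is type 2.
K_a = lim_{s→0} s^2·G(s) = 10·3 / 190 = 3/19.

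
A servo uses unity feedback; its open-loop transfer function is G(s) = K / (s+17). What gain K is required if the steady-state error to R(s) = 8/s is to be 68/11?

5

System type = 0 (no poles at s=0).
K_p = lim_{s→0} G(s) = K / (17) = (1/17)·K.
e_ss = 8/(1 + K_p) = 68/11 ⇒ 1 + (1/17)·K = 22/17 ⇒ K = 5.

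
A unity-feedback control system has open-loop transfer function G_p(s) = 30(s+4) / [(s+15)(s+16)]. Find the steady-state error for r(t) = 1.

System type = 0 (no poles at s=0).
K_p = lim_{s→0} G_p(s) = 30·4 / (15·16) = 0.5.
e_ss = 1/(1 + K_p) = 1/1.5 = 2/3.

2/3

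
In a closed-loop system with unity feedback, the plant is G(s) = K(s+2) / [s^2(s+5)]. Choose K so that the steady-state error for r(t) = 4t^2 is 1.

20

The open loop has two poles at the origin → type 2 system.
K_a = lim_{s→0} s^2·G(s) = K·2 / (5) = 0.4·K.
e_ss = 8/K_a = 1 ⇒ K_a = 8 ⇒ K = 8/0.4 = 20.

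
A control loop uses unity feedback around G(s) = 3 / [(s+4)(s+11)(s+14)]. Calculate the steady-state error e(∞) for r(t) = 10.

No free integrators in G(s): this is a type 0 system.
K_p = lim_{s→0} G(s) = 3 / (4·11·14) = 3/616.
e_ss = 10/(1 + K_p) = 10/(619/616) = 6160/619.

6160/619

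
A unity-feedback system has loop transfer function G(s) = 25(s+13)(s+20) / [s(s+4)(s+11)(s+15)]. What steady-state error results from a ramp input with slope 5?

One free integrator in G(s): this is a type 1 system.
K_v = lim_{s→0} s·G(s) = 25·13·20 / (4·11·15) = 325/33.
e_ss = 5/K_v = 5/(325/33) = 33/65.

33/65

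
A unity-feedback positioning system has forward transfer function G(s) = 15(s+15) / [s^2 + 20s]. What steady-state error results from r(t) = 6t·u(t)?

8/15

The denominator has no term below 20s — 1 pole at s=0, type 1.
K_v = lim_{s→0} s·G(s) = 15·15 / 20 = 11.25.
e_ss = 6/K_v = 6/11.25 = 8/15.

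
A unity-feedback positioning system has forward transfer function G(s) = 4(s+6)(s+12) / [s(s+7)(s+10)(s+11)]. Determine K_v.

G(s) has one factor of s in the denominator, so the system is type 1.
K_v = lim_{s→0} s·G(s) = 4·6·12 / (7·10·11) = 144/385.

144/385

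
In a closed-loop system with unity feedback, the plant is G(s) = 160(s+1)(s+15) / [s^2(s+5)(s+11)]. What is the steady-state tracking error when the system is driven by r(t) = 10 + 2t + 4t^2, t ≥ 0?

11/60

G(s) has two factors of s in the denominator, so the system is type 2. By superposition:
  • 10: tracked with zero error.
  • 2t: tracked with zero error.
  • 4t^2: e_ss = 8/K_a with K_a=480/11 → 11/60.
Total e_ss = 11/60.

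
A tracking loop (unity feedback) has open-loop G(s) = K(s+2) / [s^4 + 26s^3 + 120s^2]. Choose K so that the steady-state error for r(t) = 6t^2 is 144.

5

Lowest-order denominator term is 120s^2, so the open loop has 2 poles at the origin → type 2 system.
K_a = lim_{s→0} s^2·G(s) = K·2 / 120 = (1/60)·K.
e_ss = 12/K_a = 144 ⇒ K_a = 1/12 ⇒ K = (1/12)/(1/60) = 5.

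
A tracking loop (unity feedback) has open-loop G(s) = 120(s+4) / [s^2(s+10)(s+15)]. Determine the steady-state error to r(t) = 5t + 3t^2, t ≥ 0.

G(s) has two factors of s in the denominator, so the system is type 2. Taking each input component in turn:
  • 5t: tracked with zero error.
  • 3t^2: e_ss = 6/K_a with K_a=3.2 → 1.875.
Total e_ss = 1.875.

1.875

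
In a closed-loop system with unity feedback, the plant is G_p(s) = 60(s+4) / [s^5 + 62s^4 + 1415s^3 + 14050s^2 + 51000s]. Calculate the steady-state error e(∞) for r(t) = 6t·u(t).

Factoring s from the denominator leaves a polynomial with constant term 51000, so the system is type 1.
K_v = lim_{s→0} s·G_p(s) = 60·4 / 51000 = 2/425.
e_ss = 6/K_v = 6/(2/425) = 1275.

1275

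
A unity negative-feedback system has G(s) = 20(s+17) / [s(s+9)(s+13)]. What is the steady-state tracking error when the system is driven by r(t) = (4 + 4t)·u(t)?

117/85

One free integrator in G(s): this is a type 1 system. Treating each term separately:
  • 4: tracked with zero error.
  • 4t: e_ss = 4/K_v with K_v=340/117 → 117/85.
Total e_ss = 117/85.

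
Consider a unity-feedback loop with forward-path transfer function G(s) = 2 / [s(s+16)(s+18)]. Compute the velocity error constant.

G(s) has one factor of s in the denominator, so the system is type 1.
K_v = lim_{s→0} s·G(s) = 2 / (16·18) = 1/144.

1/144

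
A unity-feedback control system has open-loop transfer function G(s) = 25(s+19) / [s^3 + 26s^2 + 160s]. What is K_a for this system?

The denominator has no term below 160s — 1 pole at s=0, type 1.
K_a = lim_{s→0} s^2·G(s) = 0 (the extra factor of s kills the finite limit).

0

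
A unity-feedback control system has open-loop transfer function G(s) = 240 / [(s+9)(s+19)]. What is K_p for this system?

80/57

The open loop has no poles at the origin → type 0 system.
K_p = lim_{s→0} G(s) = 240 / (9·19) = 80/57.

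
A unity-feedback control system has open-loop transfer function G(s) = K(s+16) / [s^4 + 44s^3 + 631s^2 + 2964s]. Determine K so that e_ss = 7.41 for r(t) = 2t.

Factoring s from the denominator leaves a polynomial with constant term 2964, so the system is type 1.
K_v = lim_{s→0} s·G(s) = K·16 / 2964 = (4/741)·K.
e_ss = 2/K_v = 7.41 ⇒ K_v = 200/741 ⇒ K = (200/741)/(4/741) = 50.

50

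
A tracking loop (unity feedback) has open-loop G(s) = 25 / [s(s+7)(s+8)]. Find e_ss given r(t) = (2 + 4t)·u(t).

The open loop has one pole at the origin → type 1 system. By superposition:
  • 2: tracked with zero error.
  • 4t: e_ss = 4/K_v with K_v=25/56 → 8.96.
Total e_ss = 8.96.

8.96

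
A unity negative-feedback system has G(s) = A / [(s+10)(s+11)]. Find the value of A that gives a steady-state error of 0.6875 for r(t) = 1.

G(s) has no factors of s in the denominator, so the system is type 0.
K_p = lim_{s→0} G(s) = A / (10·11) = (1/110)·A.
e_ss = 1/(1 + K_p) = 0.6875 ⇒ 1 + (1/110)·A = 16/11 ⇒ A = 50.

50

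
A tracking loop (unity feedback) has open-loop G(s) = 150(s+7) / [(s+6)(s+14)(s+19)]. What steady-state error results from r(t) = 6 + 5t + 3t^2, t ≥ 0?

No free integrators in G(s): this is a type 0 system. Taking each input component in turn:
  • 6: e_ss = 6/(1+K_p) with K_p=25/38 → 76/21.
  • 5t: a type-0 system cannot track it, e_ss → ∞.
  • 3t^2: a type-0 system cannot track it, e_ss → ∞.
The unbounded component dominates.

infinity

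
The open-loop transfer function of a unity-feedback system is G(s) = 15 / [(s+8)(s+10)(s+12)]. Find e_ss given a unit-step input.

64/65

The open loop has no poles at the origin → type 0 system.
K_p = lim_{s→0} G(s) = 15 / (8·10·12) = 1/64.
e_ss = 1/(1 + K_p) = 1/(65/64) = 64/65.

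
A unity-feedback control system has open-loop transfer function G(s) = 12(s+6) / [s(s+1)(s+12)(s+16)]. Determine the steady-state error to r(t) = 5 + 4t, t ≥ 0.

32/3

One free integrator in G(s): this is a type 1 system. By superposition:
  • 5: tracked with zero error.
  • 4t: e_ss = 4/K_v with K_v=0.375 → 32/3.
Total e_ss = 32/3.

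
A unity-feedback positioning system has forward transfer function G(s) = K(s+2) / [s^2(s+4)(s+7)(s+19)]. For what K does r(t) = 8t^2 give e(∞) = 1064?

4

G(s) has two factors of s in the denominator, so the system is type 2.
K_a = lim_{s→0} s^2·G(s) = K·2 / (4·7·19) = (1/266)·K.
e_ss = 16/K_a = 1064 ⇒ K_a = 2/133 ⇒ K = (2/133)/(1/266) = 4.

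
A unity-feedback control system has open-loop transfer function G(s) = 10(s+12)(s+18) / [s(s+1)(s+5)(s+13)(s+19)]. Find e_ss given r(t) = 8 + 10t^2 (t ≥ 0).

infinity

One free integrator in G(s): this is a type 1 system. By superposition:
  • 8: tracked with zero error.
  • 10t^2: a type-1 system cannot track it, e_ss → ∞.
The unbounded component dominates.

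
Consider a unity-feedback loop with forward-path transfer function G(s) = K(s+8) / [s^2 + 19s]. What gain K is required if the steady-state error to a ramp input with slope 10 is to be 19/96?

Factoring s from the denominator leaves a polynomial with constant term 19, so the system is type 1.
K_v = lim_{s→0} s·G(s) = K·8 / 19 = (8/19)·K.
e_ss = 10/K_v = 19/96 ⇒ K_v = 960/19 ⇒ K = (960/19)/(8/19) = 120.

120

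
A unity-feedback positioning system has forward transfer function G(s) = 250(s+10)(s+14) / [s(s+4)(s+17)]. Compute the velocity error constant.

8750/17

G(s) has one factor of s in the denominator, so the system is type 1.
K_v = lim_{s→0} s·G(s) = 250·10·14 / (4·17) = 8750/17.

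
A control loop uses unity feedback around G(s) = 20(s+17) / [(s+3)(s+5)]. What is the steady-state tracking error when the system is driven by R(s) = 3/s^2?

infinity

System type = 0 (no poles at s=0).
K_v = lim_{s→0} s·G(s) = 0; the steady-state error to this ramp input grows without bound.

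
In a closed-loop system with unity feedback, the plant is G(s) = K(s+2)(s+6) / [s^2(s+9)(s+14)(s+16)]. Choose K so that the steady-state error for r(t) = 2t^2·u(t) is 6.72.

100

G(s) has two factors of s in the denominator, so the system is type 2.
K_a = lim_{s→0} s^2·G(s) = K·2·6 / (9·14·16) = (1/168)·K.
e_ss = 4/K_a = 6.72 ⇒ K_a = 25/42 ⇒ K = (25/42)/(1/168) = 100.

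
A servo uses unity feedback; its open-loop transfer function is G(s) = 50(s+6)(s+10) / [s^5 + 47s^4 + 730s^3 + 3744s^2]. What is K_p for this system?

K_p = lim_{s→0} G(s); with 2 poles at the origin the limit diverges, so K_p = ∞.

infinity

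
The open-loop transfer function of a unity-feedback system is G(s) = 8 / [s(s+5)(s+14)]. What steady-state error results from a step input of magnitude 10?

0

One free integrator in G(s): this is a type 1 system.
A type-1 system has K_p = ∞, so it tracks a step input with zero steady-state error.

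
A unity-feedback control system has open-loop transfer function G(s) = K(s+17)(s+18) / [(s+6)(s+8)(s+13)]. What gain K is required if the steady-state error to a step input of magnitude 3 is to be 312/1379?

System type = 0 (no poles at s=0).
K_p = lim_{s→0} G(s) = K·17·18 / (6·8·13) = (51/104)·K.
e_ss = 3/(1 + K_p) = 312/1379 ⇒ 1 + (51/104)·K = 1379/104 ⇒ K = 25.

25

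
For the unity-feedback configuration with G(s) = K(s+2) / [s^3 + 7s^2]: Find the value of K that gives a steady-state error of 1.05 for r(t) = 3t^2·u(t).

20

The denominator has no term below 7s^2 — 2 poles at s=0, type 2.
K_a = lim_{s→0} s^2·G(s) = K·2 / 7 = (2/7)·K.
e_ss = 6/K_a = 1.05 ⇒ K_a = 40/7 ⇒ K = (40/7)/(2/7) = 20.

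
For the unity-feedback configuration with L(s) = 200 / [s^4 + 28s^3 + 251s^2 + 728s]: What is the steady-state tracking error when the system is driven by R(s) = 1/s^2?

The denominator has no term below 728s — 1 pole at s=0, type 1.
K_v = lim_{s→0} s·L(s) = 200 / 728 = 25/91.
e_ss = 1/K_v = 1/(25/91) = 3.64.

3.64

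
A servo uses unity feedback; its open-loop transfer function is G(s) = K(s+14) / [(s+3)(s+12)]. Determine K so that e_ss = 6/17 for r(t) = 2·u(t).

12

G(s) has no factors of s in the denominator, so the system is type 0.
K_p = lim_{s→0} G(s) = K·14 / (3·12) = (7/18)·K.
e_ss = 2/(1 + K_p) = 6/17 ⇒ 1 + (7/18)·K = 17/3 ⇒ K = 12.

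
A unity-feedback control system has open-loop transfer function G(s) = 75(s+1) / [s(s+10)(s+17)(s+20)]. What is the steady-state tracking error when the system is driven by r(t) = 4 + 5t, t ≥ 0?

680/3

One free integrator in G(s): this is a type 1 system. Treating each term separately:
  • 4: tracked with zero error.
  • 5t: e_ss = 5/K_v with K_v=3/136 → 680/3.
Total e_ss = 680/3.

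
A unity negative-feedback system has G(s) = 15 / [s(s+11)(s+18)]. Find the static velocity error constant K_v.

5/66

System type = 1 (one pole at s=0).
K_v = lim_{s→0} s·G(s) = 15 / (11·18) = 5/66.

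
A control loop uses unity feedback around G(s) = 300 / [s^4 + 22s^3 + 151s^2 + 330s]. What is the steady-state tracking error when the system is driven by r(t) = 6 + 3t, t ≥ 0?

Lowest-order denominator term is 330s, so the open loop has 1 pole at the origin → type 1 system. Taking each input component in turn:
  • 6: tracked with zero error.
  • 3t: e_ss = 3/K_v with K_v=10/11 → 3.3.
Total e_ss = 3.3.

3.3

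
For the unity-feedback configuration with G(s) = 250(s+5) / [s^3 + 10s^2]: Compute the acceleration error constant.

125

The denominator has no term below 10s^2 — 2 poles at s=0, type 2.
K_a = lim_{s→0} s^2·G(s) = 250·5 / 10 = 125.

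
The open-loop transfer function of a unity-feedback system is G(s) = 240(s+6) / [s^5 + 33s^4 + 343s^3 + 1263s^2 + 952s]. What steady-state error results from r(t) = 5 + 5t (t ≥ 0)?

The denominator has no term below 952s — 1 pole at s=0, type 1. By superposition:
  • 5: tracked with zero error.
  • 5t: e_ss = 5/K_v with K_v=180/119 → 119/36.
Total e_ss = 119/36.

119/36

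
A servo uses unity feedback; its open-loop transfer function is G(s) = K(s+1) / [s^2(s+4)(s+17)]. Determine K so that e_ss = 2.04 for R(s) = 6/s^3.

The open loop has two poles at the origin → type 2 system.
K_a = lim_{s→0} s^2·G(s) = K·1 / (4·17) = (1/68)·K.
e_ss = 6/K_a = 2.04 ⇒ K_a = 50/17 ⇒ K = (50/17)/(1/68) = 200.

200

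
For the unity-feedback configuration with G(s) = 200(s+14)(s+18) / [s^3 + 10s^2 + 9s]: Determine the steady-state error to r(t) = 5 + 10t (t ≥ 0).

1/560

The denominator has no term below 9s — 1 pole at s=0, type 1. Treating each term separately:
  • 5: tracked with zero error.
  • 10t: e_ss = 10/K_v with K_v=5600 → 1/560.
Total e_ss = 1/560.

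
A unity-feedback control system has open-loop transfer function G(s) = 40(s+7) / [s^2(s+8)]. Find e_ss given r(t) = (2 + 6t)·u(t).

G(s) has two factors of s in the denominator, so the system is type 2. Taking each input component in turn:
  • 2: tracked with zero error.
  • 6t: tracked with zero error.
Total e_ss = 0.

0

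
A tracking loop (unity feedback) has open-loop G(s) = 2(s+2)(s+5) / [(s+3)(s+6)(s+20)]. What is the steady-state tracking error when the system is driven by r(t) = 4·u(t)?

72/19

The open loop has no poles at the origin → type 0 system.
K_p = lim_{s→0} G(s) = 2·2·5 / (3·6·20) = 1/18.
e_ss = 4/(1 + K_p) = 4/(19/18) = 72/19.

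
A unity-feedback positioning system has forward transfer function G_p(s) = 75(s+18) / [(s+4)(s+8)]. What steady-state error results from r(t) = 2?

System type = 0 (no poles at s=0).
K_p = lim_{s→0} G_p(s) = 75·18 / (4·8) = 42.1875.
e_ss = 2/(1 + K_p) = 2/43.1875 = 32/691.

32/691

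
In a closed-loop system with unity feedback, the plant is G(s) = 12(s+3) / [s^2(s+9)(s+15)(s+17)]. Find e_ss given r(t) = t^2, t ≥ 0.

127.5

The open loop has two poles at the origin → type 2 system.
K_a = lim_{s→0} s^2·G(s) = 12·3 / (9·15·17) = 4/255.
r(t) = t^2 gives R(s) = 2/s^3.
e_ss = 2/K_a = 2/(4/255) = 127.5.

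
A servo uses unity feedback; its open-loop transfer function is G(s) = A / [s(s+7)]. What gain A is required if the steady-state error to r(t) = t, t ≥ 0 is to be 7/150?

One free integrator in G(s): this is a type 1 system.
K_v = lim_{s→0} s·G(s) = A / (7) = (1/7)·A.
e_ss = 1/K_v = 7/150 ⇒ K_v = 150/7 ⇒ A = (150/7)/(1/7) = 150.

150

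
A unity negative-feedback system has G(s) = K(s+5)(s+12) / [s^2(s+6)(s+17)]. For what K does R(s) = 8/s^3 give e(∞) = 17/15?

The open loop has two poles at the origin → type 2 system.
K_a = lim_{s→0} s^2·G(s) = K·5·12 / (6·17) = (10/17)·K.
e_ss = 8/K_a = 17/15 ⇒ K_a = 120/17 ⇒ K = (120/17)/(10/17) = 12.

12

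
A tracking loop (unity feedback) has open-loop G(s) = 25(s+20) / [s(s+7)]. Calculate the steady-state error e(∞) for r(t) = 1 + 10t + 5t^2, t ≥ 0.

infinity

The open loop has one pole at the origin → type 1 system. By superposition:
  • 1: tracked with zero error.
  • 10t: e_ss = 10/K_v with K_v=500/7 → 0.14.
  • 5t^2: a type-1 system cannot track it, e_ss → ∞.
The unbounded component dominates.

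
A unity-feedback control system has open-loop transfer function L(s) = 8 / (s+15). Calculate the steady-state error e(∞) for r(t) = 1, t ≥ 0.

No free integrators in L(s): this is a type 0 system.
K_p = lim_{s→0} L(s) = 8 / (15) = 8/15.
e_ss = 1/(1 + K_p) = 1/(23/15) = 15/23.

15/23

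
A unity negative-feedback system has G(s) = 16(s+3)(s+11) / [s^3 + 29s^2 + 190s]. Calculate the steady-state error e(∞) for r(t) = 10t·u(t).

Factoring s from the denominator leaves a polynomial with constant term 190, so the system is type 1.
K_v = lim_{s→0} s·G(s) = 16·3·11 / 190 = 264/95.
e_ss = 10/K_v = 10/(264/95) = 475/132.

475/132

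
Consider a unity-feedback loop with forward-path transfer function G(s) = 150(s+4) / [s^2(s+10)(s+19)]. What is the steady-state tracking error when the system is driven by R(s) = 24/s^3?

7.6

Two free integrators in G(s): this is a type 2 system.
K_a = lim_{s→0} s^2·G(s) = 150·4 / (10·19) = 60/19.
r(t) = 12t^2 gives R(s) = 24/s^3.
e_ss = 24/K_a = 24/(60/19) = 7.6.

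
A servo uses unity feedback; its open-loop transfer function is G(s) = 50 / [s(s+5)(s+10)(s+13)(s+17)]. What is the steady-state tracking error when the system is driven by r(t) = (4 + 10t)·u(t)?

One free integrator in G(s): this is a type 1 system. By superposition:
  • 4: tracked with zero error.
  • 10t: e_ss = 10/K_v with K_v=1/221 → 2210.
Total e_ss = 2210.

2210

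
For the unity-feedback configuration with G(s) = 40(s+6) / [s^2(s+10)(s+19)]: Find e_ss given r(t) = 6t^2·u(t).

System type = 2 (two poles at s=0).
K_a = lim_{s→0} s^2·G(s) = 40·6 / (10·19) = 24/19.
r(t) = 6t^2 gives R(s) = 12/s^3.
e_ss = 12/K_a = 12/(24/19) = 9.5.

9.5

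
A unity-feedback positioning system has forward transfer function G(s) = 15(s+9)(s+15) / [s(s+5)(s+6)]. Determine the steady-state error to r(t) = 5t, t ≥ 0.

One free integrator in G(s): this is a type 1 system.
K_v = lim_{s→0} s·G(s) = 15·9·15 / (5·6) = 67.5.
e_ss = 5/K_v = 5/67.5 = 2/27.

2/27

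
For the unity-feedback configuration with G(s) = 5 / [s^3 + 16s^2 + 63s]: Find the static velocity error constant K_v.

The denominator has no term below 63s — 1 pole at s=0, type 1.
K_v = lim_{s→0} s·G(s) = 5 / 63 = 5/63.

5/63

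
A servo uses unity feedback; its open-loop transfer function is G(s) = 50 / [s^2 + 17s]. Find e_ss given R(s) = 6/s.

0

Factoring s from the denominator leaves a polynomial with constant term 17, so the system is type 1.
K_p = ∞ for a type-1 system; e_ss to a step is zero.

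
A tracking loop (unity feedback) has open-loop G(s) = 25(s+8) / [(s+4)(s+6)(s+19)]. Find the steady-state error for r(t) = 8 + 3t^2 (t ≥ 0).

infinity

The open loop has no poles at the origin → type 0 system. By superposition:
  • 8: e_ss = 8/(1+K_p) with K_p=25/57 → 228/41.
  • 3t^2: a type-0 system cannot track it, e_ss → ∞.
The unbounded component dominates.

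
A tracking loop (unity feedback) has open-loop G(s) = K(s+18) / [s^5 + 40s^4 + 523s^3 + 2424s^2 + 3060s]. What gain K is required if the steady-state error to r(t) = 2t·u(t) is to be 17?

Factoring s from the denominator leaves a polynomial with constant term 3060, so the system is type 1.
K_v = lim_{s→0} s·G(s) = K·18 / 3060 = (1/170)·K.
e_ss = 2/K_v = 17 ⇒ K_v = 2/17 ⇒ K = (2/17)/(1/170) = 20.

20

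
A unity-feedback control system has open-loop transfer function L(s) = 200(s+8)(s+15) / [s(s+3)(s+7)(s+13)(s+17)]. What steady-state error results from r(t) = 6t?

L(s) has one factor of s in the denominator, so the system is type 1.
K_v = lim_{s→0} s·L(s) = 200·8·15 / (3·7·13·17) = 8000/1547.
e_ss = 6/K_v = 6/(8000/1547) = 4641/4000.

4641/4000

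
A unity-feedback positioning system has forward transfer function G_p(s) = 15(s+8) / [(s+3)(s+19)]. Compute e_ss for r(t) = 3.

G_p(s) has no factors of s in the denominator, so the system is type 0.
K_p = lim_{s→0} G_p(s) = 15·8 / (3·19) = 40/19.
e_ss = 3/(1 + K_p) = 3/(59/19) = 57/59.

57/59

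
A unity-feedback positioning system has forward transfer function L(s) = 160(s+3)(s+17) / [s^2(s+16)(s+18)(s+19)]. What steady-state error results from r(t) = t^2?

114/85

Two free integrators in L(s): this is a type 2 system.
K_a = lim_{s→0} s^2·L(s) = 160·3·17 / (16·18·19) = 85/57.
r(t) = t^2 gives R(s) = 2/s^3.
e_ss = 2/K_a = 2/(85/57) = 114/85.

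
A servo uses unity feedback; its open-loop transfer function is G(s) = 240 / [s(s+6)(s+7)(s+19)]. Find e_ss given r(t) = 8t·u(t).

26.6

System type = 1 (one pole at s=0).
K_v = lim_{s→0} s·G(s) = 240 / (6·7·19) = 40/133.
e_ss = 8/K_v = 8/(40/133) = 26.6.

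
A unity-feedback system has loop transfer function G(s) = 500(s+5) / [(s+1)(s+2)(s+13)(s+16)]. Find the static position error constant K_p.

G(s) has no factors of s in the denominator, so the system is type 0.
K_p = lim_{s→0} G(s) = 500·5 / (1·2·13·16) = 625/104.

625/104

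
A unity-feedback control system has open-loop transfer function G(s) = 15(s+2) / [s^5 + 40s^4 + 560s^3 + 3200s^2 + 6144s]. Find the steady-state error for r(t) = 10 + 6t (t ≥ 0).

The denominator has no term below 6144s — 1 pole at s=0, type 1. Taking each input component in turn:
  • 10: tracked with zero error.
  • 6t: e_ss = 6/K_v with K_v=5/1024 → 1228.8.
Total e_ss = 1228.8.

1228.8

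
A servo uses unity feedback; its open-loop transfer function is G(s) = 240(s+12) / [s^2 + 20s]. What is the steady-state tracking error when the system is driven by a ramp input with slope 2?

The denominator has no term below 20s — 1 pole at s=0, type 1.
K_v = lim_{s→0} s·G(s) = 240·12 / 20 = 144.
e_ss = 2/K_v = 2/144 = 1/72.

1/72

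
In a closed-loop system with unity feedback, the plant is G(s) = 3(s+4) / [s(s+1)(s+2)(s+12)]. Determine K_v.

0.5

The open loop has one pole at the origin → type 1 system.
K_v = lim_{s→0} s·G(s) = 3·4 / (1·2·12) = 0.5.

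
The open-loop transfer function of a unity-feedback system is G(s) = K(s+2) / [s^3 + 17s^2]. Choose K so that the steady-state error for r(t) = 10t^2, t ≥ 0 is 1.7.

100

The denominator has no term below 17s^2 — 2 poles at s=0, type 2.
K_a = lim_{s→0} s^2·G(s) = K·2 / 17 = (2/17)·K.
e_ss = 20/K_a = 1.7 ⇒ K_a = 200/17 ⇒ K = (200/17)/(2/17) = 100.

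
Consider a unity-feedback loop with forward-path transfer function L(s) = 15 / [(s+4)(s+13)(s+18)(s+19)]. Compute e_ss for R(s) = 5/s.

The open loop has no poles at the origin → type 0 system.
K_p = lim_{s→0} L(s) = 15 / (4·13·18·19) = 5/5928.
e_ss = 5/(1 + K_p) = 5/(5933/5928) = 29640/5933.

29640/5933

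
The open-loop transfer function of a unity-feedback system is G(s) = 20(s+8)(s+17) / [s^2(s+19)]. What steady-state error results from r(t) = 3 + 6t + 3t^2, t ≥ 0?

57/1360

Two free integrators in G(s): this is a type 2 system. By superposition:
  • 3: tracked with zero error.
  • 6t: tracked with zero error.
  • 3t^2: e_ss = 6/K_a with K_a=2720/19 → 57/1360.
Total e_ss = 57/1360.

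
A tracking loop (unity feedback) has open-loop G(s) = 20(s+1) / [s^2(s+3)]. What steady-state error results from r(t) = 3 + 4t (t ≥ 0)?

0

System type = 2 (two poles at s=0). Treating each term separately:
  • 3: tracked with zero error.
  • 4t: tracked with zero error.
Total e_ss = 0.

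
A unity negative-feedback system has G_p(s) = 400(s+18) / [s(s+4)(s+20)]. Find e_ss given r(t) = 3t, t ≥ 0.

1/30

System type = 1 (one pole at s=0).
K_v = lim_{s→0} s·G_p(s) = 400·18 / (4·20) = 90.
e_ss = 3/K_v = 3/90 = 1/30.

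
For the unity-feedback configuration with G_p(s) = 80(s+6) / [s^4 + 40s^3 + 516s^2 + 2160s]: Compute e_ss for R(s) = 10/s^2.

Factoring s from the denominator leaves a polynomial with constant term 2160, so the system is type 1.
K_v = lim_{s→0} s·G_p(s) = 80·6 / 2160 = 2/9.
e_ss = 10/K_v = 10/(2/9) = 45.

45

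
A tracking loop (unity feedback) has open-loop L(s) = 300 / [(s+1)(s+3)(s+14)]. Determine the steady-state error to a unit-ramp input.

L(s) has no factors of s in the denominator, so the system is type 0.
K_v = lim_{s→0} s·L(s) = 0; the steady-state error to this ramp input grows without bound.

infinity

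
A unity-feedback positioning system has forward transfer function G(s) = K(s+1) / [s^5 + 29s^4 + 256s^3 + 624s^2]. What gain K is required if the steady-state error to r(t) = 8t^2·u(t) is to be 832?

12

Lowest-order denominator term is 624s^2, so the open loop has 2 poles at the origin → type 2 system.
K_a = lim_{s→0} s^2·G(s) = K·1 / 624 = (1/624)·K.
e_ss = 16/K_a = 832 ⇒ K_a = 1/52 ⇒ K = (1/52)/(1/624) = 12.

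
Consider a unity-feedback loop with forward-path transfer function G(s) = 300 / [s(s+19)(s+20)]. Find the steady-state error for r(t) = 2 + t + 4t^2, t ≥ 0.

The open loop has one pole at the origin → type 1 system. Treating each term separately:
  • 2: tracked with zero error.
  • t: e_ss = 1/K_v with K_v=15/19 → 19/15.
  • 4t^2: a type-1 system cannot track it, e_ss → ∞.
The unbounded component dominates.

infinity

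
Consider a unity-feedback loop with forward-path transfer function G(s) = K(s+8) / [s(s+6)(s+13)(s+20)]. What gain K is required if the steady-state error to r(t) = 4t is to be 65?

12

G(s) has one factor of s in the denominator, so the system is type 1.
K_v = lim_{s→0} s·G(s) = K·8 / (6·13·20) = (1/195)·K.
e_ss = 4/K_v = 65 ⇒ K_v = 4/65 ⇒ K = (4/65)/(1/195) = 12.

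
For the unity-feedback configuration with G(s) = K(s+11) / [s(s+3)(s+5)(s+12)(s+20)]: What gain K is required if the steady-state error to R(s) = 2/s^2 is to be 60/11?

120

One free integrator in G(s): this is a type 1 system.
K_v = lim_{s→0} s·G(s) = K·11 / (3·5·12·20) = (11/3600)·K.
e_ss = 2/K_v = 60/11 ⇒ K_v = 11/30 ⇒ K = (11/30)/(11/3600) = 120.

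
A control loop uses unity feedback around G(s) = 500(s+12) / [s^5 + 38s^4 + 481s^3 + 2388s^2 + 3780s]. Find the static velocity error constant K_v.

100/63

The denominator has no term below 3780s — 1 pole at s=0, type 1.
K_v = lim_{s→0} s·G(s) = 500·12 / 3780 = 100/63.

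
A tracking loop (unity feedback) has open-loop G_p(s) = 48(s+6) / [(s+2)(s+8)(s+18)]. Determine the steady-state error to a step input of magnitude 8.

G_p(s) has no factors of s in the denominator, so the system is type 0.
K_p = lim_{s→0} G_p(s) = 48·6 / (2·8·18) = 1.
e_ss = 8/(1 + K_p) = 8/2 = 4.

4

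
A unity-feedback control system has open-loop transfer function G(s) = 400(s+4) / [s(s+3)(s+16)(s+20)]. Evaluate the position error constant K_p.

K_p = lim_{s→0} G(s); with 1 pole at the origin the limit diverges, so K_p = ∞.

infinity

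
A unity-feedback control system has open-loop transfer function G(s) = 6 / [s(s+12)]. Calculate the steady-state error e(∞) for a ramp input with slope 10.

One free integrator in G(s): this is a type 1 system.
K_v = lim_{s→0} s·G(s) = 6 / (12) = 0.5.
e_ss = 10/K_v = 10/0.5 = 20.

20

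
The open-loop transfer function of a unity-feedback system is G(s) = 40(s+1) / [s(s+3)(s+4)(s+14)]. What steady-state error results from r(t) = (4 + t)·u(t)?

4.2

One free integrator in G(s): this is a type 1 system. Taking each input component in turn:
  • 4: tracked with zero error.
  • t: e_ss = 1/K_v with K_v=5/21 → 4.2.
Total e_ss = 4.2.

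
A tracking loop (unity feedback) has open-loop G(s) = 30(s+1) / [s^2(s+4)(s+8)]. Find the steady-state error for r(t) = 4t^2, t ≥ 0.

128/15

G(s) has two factors of s in the denominator, so the system is type 2.
K_a = lim_{s→0} s^2·G(s) = 30·1 / (4·8) = 0.9375.
r(t) = 4t^2 gives R(s) = 8/s^3.
e_ss = 8/K_a = 8/0.9375 = 128/15.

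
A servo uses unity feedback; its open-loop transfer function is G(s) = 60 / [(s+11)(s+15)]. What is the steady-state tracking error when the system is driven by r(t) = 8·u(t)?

The open loop has no poles at the origin → type 0 system.
K_p = lim_{s→0} G(s) = 60 / (11·15) = 4/11.
e_ss = 8/(1 + K_p) = 8/(15/11) = 88/15.

88/15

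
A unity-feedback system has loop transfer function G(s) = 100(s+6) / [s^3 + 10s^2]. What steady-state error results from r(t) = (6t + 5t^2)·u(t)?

The denominator has no term below 10s^2 — 2 poles at s=0, type 2. Treating each term separately:
  • 6t: tracked with zero error.
  • 5t^2: e_ss = 10/K_a with K_a=60 → 1/6.
Total e_ss = 1/6.

1/6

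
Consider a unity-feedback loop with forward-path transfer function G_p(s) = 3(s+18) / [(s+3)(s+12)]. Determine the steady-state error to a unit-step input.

G_p(s) has no factors of s in the denominator, so the system is type 0.
K_p = lim_{s→0} G_p(s) = 3·18 / (3·12) = 1.5.
e_ss = 1/(1 + K_p) = 1/2.5 = 0.4.

0.4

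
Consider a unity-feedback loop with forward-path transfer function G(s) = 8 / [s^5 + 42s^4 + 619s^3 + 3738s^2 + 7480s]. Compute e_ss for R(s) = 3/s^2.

2805

Lowest-order denominator term is 7480s, so the open loop has 1 pole at the origin → type 1 system.
K_v = lim_{s→0} s·G(s) = 8 / 7480 = 1/935.
e_ss = 3/K_v = 3/(1/935) = 2805.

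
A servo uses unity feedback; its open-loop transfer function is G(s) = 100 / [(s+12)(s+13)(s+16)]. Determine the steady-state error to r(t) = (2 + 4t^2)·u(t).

No free integrators in G(s): this is a type 0 system. By superposition:
  • 2: e_ss = 2/(1+K_p) with K_p=25/624 → 1248/649.
  • 4t^2: a type-0 system cannot track it, e_ss → ∞.
The unbounded component dominates.

infinity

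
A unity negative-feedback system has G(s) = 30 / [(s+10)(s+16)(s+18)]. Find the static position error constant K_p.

System type = 0 (no poles at s=0).
K_p = lim_{s→0} G(s) = 30 / (10·16·18) = 1/96.

1/96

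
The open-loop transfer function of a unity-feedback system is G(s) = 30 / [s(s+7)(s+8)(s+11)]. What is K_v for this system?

One free integrator in G(s): this is a type 1 system.
K_v = lim_{s→0} s·G(s) = 30 / (7·8·11) = 15/308.

15/308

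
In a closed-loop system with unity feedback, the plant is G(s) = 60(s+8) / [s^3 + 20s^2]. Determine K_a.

24

Lowest-order denominator term is 20s^2, so the open loop has 2 poles at the origin → type 2 system.
K_a = lim_{s→0} s^2·G(s) = 60·8 / 20 = 24.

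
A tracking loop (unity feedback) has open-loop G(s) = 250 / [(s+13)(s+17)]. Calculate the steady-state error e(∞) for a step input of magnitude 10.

The open loop has no poles at the origin → type 0 system.
K_p = lim_{s→0} G(s) = 250 / (13·17) = 250/221.
e_ss = 10/(1 + K_p) = 10/(471/221) = 2210/471.

2210/471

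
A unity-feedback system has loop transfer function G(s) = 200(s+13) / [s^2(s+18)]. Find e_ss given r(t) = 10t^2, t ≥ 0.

9/65

G(s) has two factors of s in the denominator, so the system is type 2.
K_a = lim_{s→0} s^2·G(s) = 200·13 / (18) = 1300/9.
r(t) = 10t^2 gives R(s) = 20/s^3.
e_ss = 20/K_a = 20/(1300/9) = 9/65.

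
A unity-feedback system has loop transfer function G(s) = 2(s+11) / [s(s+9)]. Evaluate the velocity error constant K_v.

22/9

System type = 1 (one pole at s=0).
K_v = lim_{s→0} s·G(s) = 2·11 / (9) = 22/9.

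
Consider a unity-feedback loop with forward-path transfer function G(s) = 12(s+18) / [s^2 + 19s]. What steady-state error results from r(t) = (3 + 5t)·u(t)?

95/216

The denominator has no term below 19s — 1 pole at s=0, type 1. By superposition:
  • 3: tracked with zero error.
  • 5t: e_ss = 5/K_v with K_v=216/19 → 95/216.
Total e_ss = 95/216.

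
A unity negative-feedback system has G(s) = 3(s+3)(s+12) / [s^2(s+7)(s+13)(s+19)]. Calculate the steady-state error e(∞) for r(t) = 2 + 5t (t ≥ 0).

G(s) has two factors of s in the denominator, so the system is type 2. Taking each input component in turn:
  • 2: tracked with zero error.
  • 5t: tracked with zero error.
Total e_ss = 0.

0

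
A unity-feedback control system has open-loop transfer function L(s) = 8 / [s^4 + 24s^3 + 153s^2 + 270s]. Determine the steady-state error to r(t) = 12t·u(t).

405

Lowest-order denominator term is 270s, so the open loop has 1 pole at the origin → type 1 system.
K_v = lim_{s→0} s·L(s) = 8 / 270 = 4/135.
e_ss = 12/K_v = 12/(4/135) = 405.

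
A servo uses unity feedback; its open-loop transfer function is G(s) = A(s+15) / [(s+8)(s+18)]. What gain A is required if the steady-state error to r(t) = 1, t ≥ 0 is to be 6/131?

200

G(s) has no factors of s in the denominator, so the system is type 0.
K_p = lim_{s→0} G(s) = A·15 / (8·18) = (5/48)·A.
e_ss = 1/(1 + K_p) = 6/131 ⇒ 1 + (5/48)·A = 131/6 ⇒ A = 200.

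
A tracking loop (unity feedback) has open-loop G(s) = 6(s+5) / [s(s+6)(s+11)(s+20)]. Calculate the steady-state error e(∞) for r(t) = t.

44

The open loop has one pole at the origin → type 1 system.
K_v = lim_{s→0} s·G(s) = 6·5 / (6·11·20) = 1/44.
e_ss = 1/K_v = 1/(1/44) = 44.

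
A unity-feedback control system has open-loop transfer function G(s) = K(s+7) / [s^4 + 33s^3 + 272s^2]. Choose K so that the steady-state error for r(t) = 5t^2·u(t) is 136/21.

60

Factoring s^2 from the denominator leaves a polynomial with constant term 272, so the system is type 2.
K_a = lim_{s→0} s^2·G(s) = K·7 / 272 = (7/272)·K.
e_ss = 10/K_a = 136/21 ⇒ K_a = 105/68 ⇒ K = (105/68)/(7/272) = 60.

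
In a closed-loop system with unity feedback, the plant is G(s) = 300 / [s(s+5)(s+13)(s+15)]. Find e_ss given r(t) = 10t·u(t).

32.5

One free integrator in G(s): this is a type 1 system.
K_v = lim_{s→0} s·G(s) = 300 / (5·13·15) = 4/13.
e_ss = 10/K_v = 10/(4/13) = 32.5.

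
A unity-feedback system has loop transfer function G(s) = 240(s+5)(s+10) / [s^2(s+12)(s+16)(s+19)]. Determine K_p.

infinity

K_p = lim_{s→0} G(s); with 2 poles at the origin the limit diverges, so K_p = ∞.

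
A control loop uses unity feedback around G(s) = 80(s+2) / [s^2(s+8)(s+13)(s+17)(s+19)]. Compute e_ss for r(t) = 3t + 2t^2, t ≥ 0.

The open loop has two poles at the origin → type 2 system. By superposition:
  • 3t: tracked with zero error.
  • 2t^2: e_ss = 4/K_a with K_a=20/4199 → 839.8.
Total e_ss = 839.8.

839.8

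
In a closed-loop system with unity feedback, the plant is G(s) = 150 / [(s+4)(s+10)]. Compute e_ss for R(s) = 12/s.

G(s) has no factors of s in the denominator, so the system is type 0.
K_p = lim_{s→0} G(s) = 150 / (4·10) = 3.75.
e_ss = 12/(1 + K_p) = 12/4.75 = 48/19.

48/19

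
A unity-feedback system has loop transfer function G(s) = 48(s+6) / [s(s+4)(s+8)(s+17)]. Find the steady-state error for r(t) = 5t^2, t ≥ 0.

The open loop has one pole at the origin → type 1 system.
For a type-1 system K_a = 0, so e_ss to a parabolic input is unbounded.

infinity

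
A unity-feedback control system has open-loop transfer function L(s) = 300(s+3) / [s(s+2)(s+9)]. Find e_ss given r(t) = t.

One free integrator in L(s): this is a type 1 system.
K_v = lim_{s→0} s·L(s) = 300·3 / (2·9) = 50.
e_ss = 1/K_v = 1/50 = 0.02.

0.02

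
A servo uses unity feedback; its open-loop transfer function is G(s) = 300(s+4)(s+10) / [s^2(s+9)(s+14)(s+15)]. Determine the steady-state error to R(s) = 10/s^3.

1.575

System type = 2 (two poles at s=0).
K_a = lim_{s→0} s^2·G(s) = 300·4·10 / (9·14·15) = 400/63.
r(t) = 5t^2 gives R(s) = 10/s^3.
e_ss = 10/K_a = 10/(400/63) = 1.575.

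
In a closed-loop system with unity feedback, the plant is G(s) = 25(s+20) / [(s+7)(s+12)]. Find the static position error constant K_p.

125/21

The open loop has no poles at the origin → type 0 system.
K_p = lim_{s→0} G(s) = 25·20 / (7·12) = 125/21.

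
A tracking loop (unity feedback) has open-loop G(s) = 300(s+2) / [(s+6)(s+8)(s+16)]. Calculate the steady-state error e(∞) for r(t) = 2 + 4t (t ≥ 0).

infinity

G(s) has no factors of s in the denominator, so the system is type 0. Treating each term separately:
  • 2: e_ss = 2/(1+K_p) with K_p=25/32 → 64/57.
  • 4t: a type-0 system cannot track it, e_ss → ∞.
The unbounded component dominates.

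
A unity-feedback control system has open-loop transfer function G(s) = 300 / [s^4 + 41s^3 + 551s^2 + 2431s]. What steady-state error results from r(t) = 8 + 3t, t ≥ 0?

Factoring s from the denominator leaves a polynomial with constant term 2431, so the system is type 1. Taking each input component in turn:
  • 8: tracked with zero error.
  • 3t: e_ss = 3/K_v with K_v=300/2431 → 24.31.
Total e_ss = 24.31.

24.31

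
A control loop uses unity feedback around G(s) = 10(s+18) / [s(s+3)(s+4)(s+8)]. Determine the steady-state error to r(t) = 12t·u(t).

One free integrator in G(s): this is a type 1 system.
K_v = lim_{s→0} s·G(s) = 10·18 / (3·4·8) = 1.875.
e_ss = 12/K_v = 12/1.875 = 6.4.

6.4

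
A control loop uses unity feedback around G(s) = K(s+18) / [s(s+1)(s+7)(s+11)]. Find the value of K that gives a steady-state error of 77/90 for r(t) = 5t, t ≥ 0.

25

G(s) has one factor of s in the denominator, so the system is type 1.
K_v = lim_{s→0} s·G(s) = K·18 / (1·7·11) = (18/77)·K.
e_ss = 5/K_v = 77/90 ⇒ K_v = 450/77 ⇒ K = (450/77)/(18/77) = 25.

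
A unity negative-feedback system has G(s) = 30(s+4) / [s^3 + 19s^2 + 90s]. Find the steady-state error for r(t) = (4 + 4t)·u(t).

Factoring s from the denominator leaves a polynomial with constant term 90, so the system is type 1. Taking each input component in turn:
  • 4: tracked with zero error.
  • 4t: e_ss = 4/K_v with K_v=4/3 → 3.
Total e_ss = 3.

3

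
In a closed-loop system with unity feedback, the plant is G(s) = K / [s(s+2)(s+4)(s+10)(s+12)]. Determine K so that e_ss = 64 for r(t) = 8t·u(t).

One free integrator in G(s): this is a type 1 system.
K_v = lim_{s→0} s·G(s) = K / (2·4·10·12) = (1/960)·K.
e_ss = 8/K_v = 64 ⇒ K_v = 0.125 ⇒ K = 0.125/(1/960) = 120.

120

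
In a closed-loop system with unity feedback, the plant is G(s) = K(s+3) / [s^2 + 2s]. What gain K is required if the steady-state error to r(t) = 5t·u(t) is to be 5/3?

The denominator has no term below 2s — 1 pole at s=0, type 1.
K_v = lim_{s→0} s·G(s) = K·3 / 2 = 1.5·K.
e_ss = 5/K_v = 5/3 ⇒ K_v = 3 ⇒ K = 3/1.5 = 2.

2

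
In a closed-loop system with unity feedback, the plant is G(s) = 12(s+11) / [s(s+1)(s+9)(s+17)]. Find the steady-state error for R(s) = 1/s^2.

The open loop has one pole at the origin → type 1 system.
K_v = lim_{s→0} s·G(s) = 12·11 / (1·9·17) = 44/51.
e_ss = 1/K_v = 1/(44/51) = 51/44.

51/44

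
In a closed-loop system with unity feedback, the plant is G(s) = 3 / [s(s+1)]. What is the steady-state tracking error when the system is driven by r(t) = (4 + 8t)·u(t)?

8/3

The open loop has one pole at the origin → type 1 system. Treating each term separately:
  • 4: tracked with zero error.
  • 8t: e_ss = 8/K_v with K_v=3 → 8/3.
Total e_ss = 8/3.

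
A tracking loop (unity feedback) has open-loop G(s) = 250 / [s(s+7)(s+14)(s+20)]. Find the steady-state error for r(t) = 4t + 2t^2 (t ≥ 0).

infinity

The open loop has one pole at the origin → type 1 system. Taking each input component in turn:
  • 4t: e_ss = 4/K_v with K_v=25/196 → 31.36.
  • 2t^2: a type-1 system cannot track it, e_ss → ∞.
The unbounded component dominates.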